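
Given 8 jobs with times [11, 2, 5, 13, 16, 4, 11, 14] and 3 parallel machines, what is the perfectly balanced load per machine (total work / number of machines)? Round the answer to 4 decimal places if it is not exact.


Total processing time = 11 + 2 + 5 + 13 + 16 + 4 + 11 + 14 = 76
Number of machines = 3
Ideal balanced load = 76 / 3 = 25.3333

25.3333


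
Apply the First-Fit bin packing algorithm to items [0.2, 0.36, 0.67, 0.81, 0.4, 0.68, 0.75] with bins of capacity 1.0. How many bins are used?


Place items sequentially using First-Fit:
  Item 0.2 -> new Bin 1
  Item 0.36 -> Bin 1 (now 0.56)
  Item 0.67 -> new Bin 2
  Item 0.81 -> new Bin 3
  Item 0.4 -> Bin 1 (now 0.96)
  Item 0.68 -> new Bin 4
  Item 0.75 -> new Bin 5
Total bins used = 5

5


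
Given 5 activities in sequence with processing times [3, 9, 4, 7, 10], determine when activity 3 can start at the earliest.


Activity 3 starts after activities 1 through 2 complete.
Predecessor durations: [3, 9]
ES = 3 + 9 = 12

12


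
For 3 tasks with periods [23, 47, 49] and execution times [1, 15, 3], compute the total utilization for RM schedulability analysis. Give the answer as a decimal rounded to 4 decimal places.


Compute individual utilizations (exact fractions):
  Task 1: C/T = 1/23 (approx. 0.0435)
  Task 2: C/T = 15/47 (approx. 0.3191)
  Task 3: C/T = 3/49 (approx. 0.0612)
Total utilization U = 1/23 + 15/47 + 3/49 = 22451/52969
Rounded to 4 decimal places: U = 0.4239
RM (Liu & Layland) bound for 3 tasks = 0.779763; compare with U = 22451/52969 (approx. 0.423852)
U <= bound, so schedulable by RM sufficient condition.

0.4239


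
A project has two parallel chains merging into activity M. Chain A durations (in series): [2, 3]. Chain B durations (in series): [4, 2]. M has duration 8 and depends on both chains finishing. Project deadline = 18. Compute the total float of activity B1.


Forward pass: ES(B1) = sum of predecessors on chain B = 0
EF = ES + duration = 0 + 4 = 4
Backward pass: LF(M) = deadline = 18; LS(M) = 18 - 8 = 10
LF(B1) = LS(M) - sum(successors on chain B) = 10 - 2 = 8
LS = LF - duration = 8 - 4 = 4
Total float = LS - ES = 4 - 0 = 4

4


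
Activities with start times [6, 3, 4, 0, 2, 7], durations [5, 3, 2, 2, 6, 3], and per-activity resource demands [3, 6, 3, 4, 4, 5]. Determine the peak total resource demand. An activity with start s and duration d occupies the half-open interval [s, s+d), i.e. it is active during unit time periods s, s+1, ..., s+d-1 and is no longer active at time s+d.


Each activity i is active on [start_i, start_i + duration_i).
Compute total resource usage per time slot:
  t=0: active resources = [4], total = 4
  t=1: active resources = [4], total = 4
  t=2: active resources = [4], total = 4
  t=3: active resources = [6, 4], total = 10
  t=4: active resources = [6, 3, 4], total = 13
  t=5: active resources = [6, 3, 4], total = 13
  t=6: active resources = [3, 4], total = 7
  t=7: active resources = [3, 4, 5], total = 12
  t=8: active resources = [3, 5], total = 8
  t=9: active resources = [3, 5], total = 8
  t=10: active resources = [3], total = 3
Peak resource demand = 13

13


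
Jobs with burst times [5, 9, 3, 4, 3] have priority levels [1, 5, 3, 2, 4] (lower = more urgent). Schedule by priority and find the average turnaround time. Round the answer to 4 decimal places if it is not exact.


Sort by priority (ascending = highest first):
Order: [(1, 5), (2, 4), (3, 3), (4, 3), (5, 9)]
Completion times:
  Priority 1, burst=5, C=5
  Priority 2, burst=4, C=9
  Priority 3, burst=3, C=12
  Priority 4, burst=3, C=15
  Priority 5, burst=9, C=24
Average turnaround = 65/5 = 13.0

13.0


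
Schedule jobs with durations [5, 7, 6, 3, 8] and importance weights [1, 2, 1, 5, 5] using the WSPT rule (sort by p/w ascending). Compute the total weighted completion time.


Compute p/w ratios and sort ascending (WSPT): [(3, 5), (8, 5), (7, 2), (5, 1), (6, 1)]
Compute weighted completion times:
  Job (p=3,w=5): C=3, w*C=5*3=15
  Job (p=8,w=5): C=11, w*C=5*11=55
  Job (p=7,w=2): C=18, w*C=2*18=36
  Job (p=5,w=1): C=23, w*C=1*23=23
  Job (p=6,w=1): C=29, w*C=1*29=29
Total weighted completion time = 158

158


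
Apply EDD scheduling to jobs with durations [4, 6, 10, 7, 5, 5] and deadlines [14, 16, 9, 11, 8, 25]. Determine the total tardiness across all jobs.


Sort by due date (EDD order): [(5, 8), (10, 9), (7, 11), (4, 14), (6, 16), (5, 25)]
Compute completion times and tardiness:
  Job 1: p=5, d=8, C=5, tardiness=max(0,5-8)=0
  Job 2: p=10, d=9, C=15, tardiness=max(0,15-9)=6
  Job 3: p=7, d=11, C=22, tardiness=max(0,22-11)=11
  Job 4: p=4, d=14, C=26, tardiness=max(0,26-14)=12
  Job 5: p=6, d=16, C=32, tardiness=max(0,32-16)=16
  Job 6: p=5, d=25, C=37, tardiness=max(0,37-25)=12
Total tardiness = 57

57


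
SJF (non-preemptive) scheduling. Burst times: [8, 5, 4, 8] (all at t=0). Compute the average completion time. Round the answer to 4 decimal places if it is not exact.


SJF order (ascending): [4, 5, 8, 8]
Completion times:
  Job 1: burst=4, C=4
  Job 2: burst=5, C=9
  Job 3: burst=8, C=17
  Job 4: burst=8, C=25
Average completion = 55/4 = 13.75

13.75


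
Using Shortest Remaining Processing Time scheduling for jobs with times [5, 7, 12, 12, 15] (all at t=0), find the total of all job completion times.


Since all jobs arrive at t=0, SRPT equals SPT ordering.
SPT order: [5, 7, 12, 12, 15]
Completion times:
  Job 1: p=5, C=5
  Job 2: p=7, C=12
  Job 3: p=12, C=24
  Job 4: p=12, C=36
  Job 5: p=15, C=51
Total completion time = 5 + 12 + 24 + 36 + 51 = 128

128


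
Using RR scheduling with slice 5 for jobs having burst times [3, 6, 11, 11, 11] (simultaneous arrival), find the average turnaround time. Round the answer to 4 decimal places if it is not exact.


Time quantum = 5
Execution trace:
  J1 runs 3 units, time = 3
  J2 runs 5 units, time = 8
  J3 runs 5 units, time = 13
  J4 runs 5 units, time = 18
  J5 runs 5 units, time = 23
  J2 runs 1 units, time = 24
  J3 runs 5 units, time = 29
  J4 runs 5 units, time = 34
  J5 runs 5 units, time = 39
  J3 runs 1 units, time = 40
  J4 runs 1 units, time = 41
  J5 runs 1 units, time = 42
Finish times: [3, 24, 40, 41, 42]
Average turnaround = 150/5 = 30.0

30.0


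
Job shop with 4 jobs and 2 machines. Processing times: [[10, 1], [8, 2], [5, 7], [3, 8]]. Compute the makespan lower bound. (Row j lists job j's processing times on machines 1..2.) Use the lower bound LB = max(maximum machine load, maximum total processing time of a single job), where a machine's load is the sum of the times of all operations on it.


Machine loads:
  Machine 1: 10 + 8 + 5 + 3 = 26
  Machine 2: 1 + 2 + 7 + 8 = 18
Max machine load = 26
Job totals:
  Job 1: 11
  Job 2: 10
  Job 3: 12
  Job 4: 11
Max job total = 12
Lower bound = max(26, 12) = 26

26


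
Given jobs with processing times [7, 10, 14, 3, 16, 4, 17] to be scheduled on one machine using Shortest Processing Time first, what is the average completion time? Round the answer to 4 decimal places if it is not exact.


Sort jobs by processing time (SPT order): [3, 4, 7, 10, 14, 16, 17]
Compute completion times sequentially:
  Job 1: processing = 3, completes at 3
  Job 2: processing = 4, completes at 7
  Job 3: processing = 7, completes at 14
  Job 4: processing = 10, completes at 24
  Job 5: processing = 14, completes at 38
  Job 6: processing = 16, completes at 54
  Job 7: processing = 17, completes at 71
Sum of completion times = 211
Average completion time = 211/7 = 30.1429

30.1429


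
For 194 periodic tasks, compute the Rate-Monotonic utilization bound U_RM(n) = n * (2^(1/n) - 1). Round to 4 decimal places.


Compute 2^(1/194) = 1.0035793141
Subtract 1: 1.0035793141 - 1 = 0.0035793141
Multiply by n: 194 * 0.0035793141 = 0.6943869354
Round to 4 dp: 0.6944

0.6944


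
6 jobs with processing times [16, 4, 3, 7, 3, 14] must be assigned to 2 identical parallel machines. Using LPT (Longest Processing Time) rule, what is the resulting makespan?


Sort jobs in decreasing order (LPT): [16, 14, 7, 4, 3, 3]
Assign each job to the least loaded machine:
  Machine 1: jobs [16, 4, 3], load = 23
  Machine 2: jobs [14, 7, 3], load = 24
Makespan = max load = 24

24


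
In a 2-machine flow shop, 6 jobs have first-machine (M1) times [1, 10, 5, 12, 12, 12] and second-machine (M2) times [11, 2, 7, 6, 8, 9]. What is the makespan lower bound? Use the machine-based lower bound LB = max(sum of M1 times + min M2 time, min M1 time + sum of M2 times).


LB1 = sum(M1 times) + min(M2 times) = 52 + 2 = 54
LB2 = min(M1 times) + sum(M2 times) = 1 + 43 = 44
Lower bound = max(LB1, LB2) = max(54, 44) = 54

54


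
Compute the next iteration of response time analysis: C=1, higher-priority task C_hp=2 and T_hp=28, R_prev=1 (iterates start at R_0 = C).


R_next = C + ceil(R_prev / T_hp) * C_hp
ceil(1 / 28) = ceil(0.0357) = 1
Interference = 1 * 2 = 2
R_next = 1 + 2 = 3

3


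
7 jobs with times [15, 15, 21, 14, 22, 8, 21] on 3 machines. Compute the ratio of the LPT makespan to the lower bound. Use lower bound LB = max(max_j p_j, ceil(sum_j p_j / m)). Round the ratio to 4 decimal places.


LPT order: [22, 21, 21, 15, 15, 14, 8]
Machine loads after assignment: [44, 36, 36]
LPT makespan = 44
Lower bound = max(max_job, ceil(total/3)) = max(22, 39) = 39
Ratio = 44 / 39 = 1.1282

1.1282


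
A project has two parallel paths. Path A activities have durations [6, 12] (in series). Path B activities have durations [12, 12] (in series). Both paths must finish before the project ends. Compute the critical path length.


Path A total = 6 + 12 = 18
Path B total = 12 + 12 = 24
Critical path = longest path = max(18, 24) = 24

24


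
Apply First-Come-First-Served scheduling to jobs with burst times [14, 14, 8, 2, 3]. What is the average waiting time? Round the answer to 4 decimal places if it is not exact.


FCFS order (as given): [14, 14, 8, 2, 3]
Waiting times:
  Job 1: wait = 0
  Job 2: wait = 14
  Job 3: wait = 28
  Job 4: wait = 36
  Job 5: wait = 38
Sum of waiting times = 116
Average waiting time = 116/5 = 23.2

23.2


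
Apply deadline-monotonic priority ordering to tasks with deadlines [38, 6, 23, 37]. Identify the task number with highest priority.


Sort tasks by relative deadline (ascending):
  Task 2: deadline = 6
  Task 3: deadline = 23
  Task 4: deadline = 37
  Task 1: deadline = 38
Priority order (highest first): [2, 3, 4, 1]
Highest priority task = 2

2


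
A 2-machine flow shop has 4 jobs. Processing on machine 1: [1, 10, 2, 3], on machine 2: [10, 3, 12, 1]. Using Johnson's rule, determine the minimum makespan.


Apply Johnson's rule:
  Group 1 (a <= b): [(1, 1, 10), (3, 2, 12)]
  Group 2 (a > b): [(2, 10, 3), (4, 3, 1)]
Optimal job order: [1, 3, 2, 4]
Schedule:
  Job 1: M1 done at 1, M2 done at 11
  Job 3: M1 done at 3, M2 done at 23
  Job 2: M1 done at 13, M2 done at 26
  Job 4: M1 done at 16, M2 done at 27
Makespan = 27

27


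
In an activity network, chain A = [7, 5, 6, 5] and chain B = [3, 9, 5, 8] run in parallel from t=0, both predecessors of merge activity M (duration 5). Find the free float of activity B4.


ES(B4) = sum of predecessors on chain B = 17
EF(B4) = ES + duration = 17 + 8 = 25
Successor of B4 is M. ES(M) = max(sum(A), sum(B)) = max(23, 25) = 25
Free float = ES(successor) - EF(current) = 25 - 25 = 0

0


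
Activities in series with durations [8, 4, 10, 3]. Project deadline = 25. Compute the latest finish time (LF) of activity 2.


LF(activity 2) = deadline - sum of successor durations
Successors: activities 3 through 4 with durations [10, 3]
Sum of successor durations = 13
LF = 25 - 13 = 12

12


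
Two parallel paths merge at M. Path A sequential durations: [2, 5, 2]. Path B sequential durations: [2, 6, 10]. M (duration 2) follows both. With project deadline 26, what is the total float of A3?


Forward pass: ES(A3) = sum of predecessors on chain A = 7
EF = ES + duration = 7 + 2 = 9
Backward pass: LF(M) = deadline = 26; LS(M) = 26 - 2 = 24
LF(A3) = LS(M) - sum(successors on chain A) = 24 - 0 = 24
LS = LF - duration = 24 - 2 = 22
Total float = LS - ES = 22 - 7 = 15

15


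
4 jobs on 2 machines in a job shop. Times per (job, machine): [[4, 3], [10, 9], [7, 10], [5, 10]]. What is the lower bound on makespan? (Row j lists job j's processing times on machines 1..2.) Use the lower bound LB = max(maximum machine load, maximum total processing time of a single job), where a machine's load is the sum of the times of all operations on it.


Machine loads:
  Machine 1: 4 + 10 + 7 + 5 = 26
  Machine 2: 3 + 9 + 10 + 10 = 32
Max machine load = 32
Job totals:
  Job 1: 7
  Job 2: 19
  Job 3: 17
  Job 4: 15
Max job total = 19
Lower bound = max(32, 19) = 32

32


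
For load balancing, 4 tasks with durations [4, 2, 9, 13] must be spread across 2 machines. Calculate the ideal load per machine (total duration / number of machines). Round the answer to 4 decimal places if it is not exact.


Total processing time = 4 + 2 + 9 + 13 = 28
Number of machines = 2
Ideal balanced load = 28 / 2 = 14.0

14.0


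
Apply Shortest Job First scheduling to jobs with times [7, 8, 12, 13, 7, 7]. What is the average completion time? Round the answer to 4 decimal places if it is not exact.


SJF order (ascending): [7, 7, 7, 8, 12, 13]
Completion times:
  Job 1: burst=7, C=7
  Job 2: burst=7, C=14
  Job 3: burst=7, C=21
  Job 4: burst=8, C=29
  Job 5: burst=12, C=41
  Job 6: burst=13, C=54
Average completion = 166/6 = 27.6667

27.6667


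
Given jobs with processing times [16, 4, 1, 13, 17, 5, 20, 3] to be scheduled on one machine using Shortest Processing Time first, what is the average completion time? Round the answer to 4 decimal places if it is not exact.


Sort jobs by processing time (SPT order): [1, 3, 4, 5, 13, 16, 17, 20]
Compute completion times sequentially:
  Job 1: processing = 1, completes at 1
  Job 2: processing = 3, completes at 4
  Job 3: processing = 4, completes at 8
  Job 4: processing = 5, completes at 13
  Job 5: processing = 13, completes at 26
  Job 6: processing = 16, completes at 42
  Job 7: processing = 17, completes at 59
  Job 8: processing = 20, completes at 79
Sum of completion times = 232
Average completion time = 232/8 = 29.0

29.0


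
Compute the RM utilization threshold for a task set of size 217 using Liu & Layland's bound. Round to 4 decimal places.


Compute 2^(1/217) = 1.0031993336
Subtract 1: 1.0031993336 - 1 = 0.0031993336
Multiply by n: 217 * 0.0031993336 = 0.6942553912
Round to 4 dp: 0.6943

0.6943


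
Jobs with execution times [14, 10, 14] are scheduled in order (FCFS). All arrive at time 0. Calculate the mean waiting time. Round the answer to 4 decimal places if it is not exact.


FCFS order (as given): [14, 10, 14]
Waiting times:
  Job 1: wait = 0
  Job 2: wait = 14
  Job 3: wait = 24
Sum of waiting times = 38
Average waiting time = 38/3 = 12.6667

12.6667


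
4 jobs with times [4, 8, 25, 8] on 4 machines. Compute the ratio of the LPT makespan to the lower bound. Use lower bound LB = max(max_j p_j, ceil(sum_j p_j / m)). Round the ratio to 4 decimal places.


LPT order: [25, 8, 8, 4]
Machine loads after assignment: [25, 8, 8, 4]
LPT makespan = 25
Lower bound = max(max_job, ceil(total/4)) = max(25, 12) = 25
Ratio = 25 / 25 = 1.0

1.0


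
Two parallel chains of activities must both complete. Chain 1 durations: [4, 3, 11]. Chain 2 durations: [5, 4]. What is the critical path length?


Path A total = 4 + 3 + 11 = 18
Path B total = 5 + 4 = 9
Critical path = longest path = max(18, 9) = 18

18


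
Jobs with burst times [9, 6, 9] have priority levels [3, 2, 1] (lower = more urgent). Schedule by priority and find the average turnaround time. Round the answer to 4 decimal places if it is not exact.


Sort by priority (ascending = highest first):
Order: [(1, 9), (2, 6), (3, 9)]
Completion times:
  Priority 1, burst=9, C=9
  Priority 2, burst=6, C=15
  Priority 3, burst=9, C=24
Average turnaround = 48/3 = 16.0

16.0


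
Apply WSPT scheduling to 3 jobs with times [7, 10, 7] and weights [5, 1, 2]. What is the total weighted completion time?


Compute p/w ratios and sort ascending (WSPT): [(7, 5), (7, 2), (10, 1)]
Compute weighted completion times:
  Job (p=7,w=5): C=7, w*C=5*7=35
  Job (p=7,w=2): C=14, w*C=2*14=28
  Job (p=10,w=1): C=24, w*C=1*24=24
Total weighted completion time = 87

87


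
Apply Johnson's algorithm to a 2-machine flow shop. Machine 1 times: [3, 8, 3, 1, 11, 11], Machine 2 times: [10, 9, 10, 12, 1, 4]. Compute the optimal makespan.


Apply Johnson's rule:
  Group 1 (a <= b): [(4, 1, 12), (1, 3, 10), (3, 3, 10), (2, 8, 9)]
  Group 2 (a > b): [(6, 11, 4), (5, 11, 1)]
Optimal job order: [4, 1, 3, 2, 6, 5]
Schedule:
  Job 4: M1 done at 1, M2 done at 13
  Job 1: M1 done at 4, M2 done at 23
  Job 3: M1 done at 7, M2 done at 33
  Job 2: M1 done at 15, M2 done at 42
  Job 6: M1 done at 26, M2 done at 46
  Job 5: M1 done at 37, M2 done at 47
Makespan = 47

47


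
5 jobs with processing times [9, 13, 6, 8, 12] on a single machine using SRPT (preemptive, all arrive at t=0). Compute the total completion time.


Since all jobs arrive at t=0, SRPT equals SPT ordering.
SPT order: [6, 8, 9, 12, 13]
Completion times:
  Job 1: p=6, C=6
  Job 2: p=8, C=14
  Job 3: p=9, C=23
  Job 4: p=12, C=35
  Job 5: p=13, C=48
Total completion time = 6 + 14 + 23 + 35 + 48 = 126

126


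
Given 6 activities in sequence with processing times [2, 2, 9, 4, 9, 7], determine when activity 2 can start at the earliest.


Activity 2 starts after activities 1 through 1 complete.
Predecessor durations: [2]
ES = 2 = 2

2


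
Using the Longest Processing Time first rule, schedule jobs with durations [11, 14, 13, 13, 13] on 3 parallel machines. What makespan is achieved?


Sort jobs in decreasing order (LPT): [14, 13, 13, 13, 11]
Assign each job to the least loaded machine:
  Machine 1: jobs [14], load = 14
  Machine 2: jobs [13, 13], load = 26
  Machine 3: jobs [13, 11], load = 24
Makespan = max load = 26

26


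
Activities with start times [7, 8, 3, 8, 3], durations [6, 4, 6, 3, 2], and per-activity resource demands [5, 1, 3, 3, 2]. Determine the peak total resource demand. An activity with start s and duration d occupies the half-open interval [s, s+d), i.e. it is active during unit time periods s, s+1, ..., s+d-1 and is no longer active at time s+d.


Each activity i is active on [start_i, start_i + duration_i).
Compute total resource usage per time slot:
  t=0: active resources = [], total = 0
  t=1: active resources = [], total = 0
  t=2: active resources = [], total = 0
  t=3: active resources = [3, 2], total = 5
  t=4: active resources = [3, 2], total = 5
  t=5: active resources = [3], total = 3
  t=6: active resources = [3], total = 3
  t=7: active resources = [5, 3], total = 8
  t=8: active resources = [5, 1, 3, 3], total = 12
  t=9: active resources = [5, 1, 3], total = 9
  t=10: active resources = [5, 1, 3], total = 9
  t=11: active resources = [5, 1], total = 6
  t=12: active resources = [5], total = 5
Peak resource demand = 12

12


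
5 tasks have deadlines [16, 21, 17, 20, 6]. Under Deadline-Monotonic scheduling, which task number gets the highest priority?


Sort tasks by relative deadline (ascending):
  Task 5: deadline = 6
  Task 1: deadline = 16
  Task 3: deadline = 17
  Task 4: deadline = 20
  Task 2: deadline = 21
Priority order (highest first): [5, 1, 3, 4, 2]
Highest priority task = 5

5


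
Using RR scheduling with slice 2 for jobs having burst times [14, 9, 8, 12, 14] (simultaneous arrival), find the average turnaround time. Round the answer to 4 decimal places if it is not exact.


Time quantum = 2
Execution trace:
  J1 runs 2 units, time = 2
  J2 runs 2 units, time = 4
  J3 runs 2 units, time = 6
  J4 runs 2 units, time = 8
  J5 runs 2 units, time = 10
  J1 runs 2 units, time = 12
  J2 runs 2 units, time = 14
  J3 runs 2 units, time = 16
  J4 runs 2 units, time = 18
  J5 runs 2 units, time = 20
  J1 runs 2 units, time = 22
  J2 runs 2 units, time = 24
  J3 runs 2 units, time = 26
  J4 runs 2 units, time = 28
  J5 runs 2 units, time = 30
  J1 runs 2 units, time = 32
  J2 runs 2 units, time = 34
  J3 runs 2 units, time = 36
  J4 runs 2 units, time = 38
  J5 runs 2 units, time = 40
  J1 runs 2 units, time = 42
  J2 runs 1 units, time = 43
  J4 runs 2 units, time = 45
  J5 runs 2 units, time = 47
  J1 runs 2 units, time = 49
  J4 runs 2 units, time = 51
  J5 runs 2 units, time = 53
  J1 runs 2 units, time = 55
  J5 runs 2 units, time = 57
Finish times: [55, 43, 36, 51, 57]
Average turnaround = 242/5 = 48.4

48.4


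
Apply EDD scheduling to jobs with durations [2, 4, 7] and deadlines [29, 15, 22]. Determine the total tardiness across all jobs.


Sort by due date (EDD order): [(4, 15), (7, 22), (2, 29)]
Compute completion times and tardiness:
  Job 1: p=4, d=15, C=4, tardiness=max(0,4-15)=0
  Job 2: p=7, d=22, C=11, tardiness=max(0,11-22)=0
  Job 3: p=2, d=29, C=13, tardiness=max(0,13-29)=0
Total tardiness = 0

0


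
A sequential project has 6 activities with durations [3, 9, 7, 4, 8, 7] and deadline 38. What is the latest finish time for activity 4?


LF(activity 4) = deadline - sum of successor durations
Successors: activities 5 through 6 with durations [8, 7]
Sum of successor durations = 15
LF = 38 - 15 = 23

23


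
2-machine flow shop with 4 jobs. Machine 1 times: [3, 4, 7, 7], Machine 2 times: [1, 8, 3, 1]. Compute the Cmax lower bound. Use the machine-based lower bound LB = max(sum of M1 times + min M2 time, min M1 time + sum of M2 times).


LB1 = sum(M1 times) + min(M2 times) = 21 + 1 = 22
LB2 = min(M1 times) + sum(M2 times) = 3 + 13 = 16
Lower bound = max(LB1, LB2) = max(22, 16) = 22

22


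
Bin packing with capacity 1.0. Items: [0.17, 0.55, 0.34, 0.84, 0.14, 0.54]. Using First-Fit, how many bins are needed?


Place items sequentially using First-Fit:
  Item 0.17 -> new Bin 1
  Item 0.55 -> Bin 1 (now 0.72)
  Item 0.34 -> new Bin 2
  Item 0.84 -> new Bin 3
  Item 0.14 -> Bin 1 (now 0.86)
  Item 0.54 -> Bin 2 (now 0.88)
Total bins used = 3

3


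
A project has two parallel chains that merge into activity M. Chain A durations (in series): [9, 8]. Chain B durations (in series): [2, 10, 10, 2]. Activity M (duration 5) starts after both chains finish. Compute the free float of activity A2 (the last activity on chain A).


ES(A2) = sum of predecessors on chain A = 9
EF(A2) = ES + duration = 9 + 8 = 17
Successor of A2 is M. ES(M) = max(sum(A), sum(B)) = max(17, 24) = 24
Free float = ES(successor) - EF(current) = 24 - 17 = 7

7


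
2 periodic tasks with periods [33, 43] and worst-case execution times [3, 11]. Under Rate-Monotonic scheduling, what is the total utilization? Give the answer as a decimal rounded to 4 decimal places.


Compute individual utilizations (exact fractions):
  Task 1: C/T = 3/33 = 1/11 (approx. 0.0909)
  Task 2: C/T = 11/43 (approx. 0.2558)
Total utilization U = 1/11 + 11/43 = 164/473
Rounded to 4 decimal places: U = 0.3467
RM (Liu & Layland) bound for 2 tasks = 0.828427; compare with U = 164/473 (approx. 0.346723)
U <= bound, so schedulable by RM sufficient condition.

0.3467


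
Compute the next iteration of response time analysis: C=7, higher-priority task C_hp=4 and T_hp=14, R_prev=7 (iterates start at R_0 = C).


R_next = C + ceil(R_prev / T_hp) * C_hp
ceil(7 / 14) = ceil(0.5) = 1
Interference = 1 * 4 = 4
R_next = 7 + 4 = 11

11


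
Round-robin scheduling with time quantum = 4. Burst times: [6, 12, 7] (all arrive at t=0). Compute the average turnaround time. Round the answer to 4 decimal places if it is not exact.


Time quantum = 4
Execution trace:
  J1 runs 4 units, time = 4
  J2 runs 4 units, time = 8
  J3 runs 4 units, time = 12
  J1 runs 2 units, time = 14
  J2 runs 4 units, time = 18
  J3 runs 3 units, time = 21
  J2 runs 4 units, time = 25
Finish times: [14, 25, 21]
Average turnaround = 60/3 = 20.0

20.0


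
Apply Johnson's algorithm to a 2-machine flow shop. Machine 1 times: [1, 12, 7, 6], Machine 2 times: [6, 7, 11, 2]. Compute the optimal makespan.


Apply Johnson's rule:
  Group 1 (a <= b): [(1, 1, 6), (3, 7, 11)]
  Group 2 (a > b): [(2, 12, 7), (4, 6, 2)]
Optimal job order: [1, 3, 2, 4]
Schedule:
  Job 1: M1 done at 1, M2 done at 7
  Job 3: M1 done at 8, M2 done at 19
  Job 2: M1 done at 20, M2 done at 27
  Job 4: M1 done at 26, M2 done at 29
Makespan = 29

29


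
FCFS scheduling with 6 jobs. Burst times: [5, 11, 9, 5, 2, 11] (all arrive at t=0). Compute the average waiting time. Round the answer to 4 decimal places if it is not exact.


FCFS order (as given): [5, 11, 9, 5, 2, 11]
Waiting times:
  Job 1: wait = 0
  Job 2: wait = 5
  Job 3: wait = 16
  Job 4: wait = 25
  Job 5: wait = 30
  Job 6: wait = 32
Sum of waiting times = 108
Average waiting time = 108/6 = 18.0

18.0


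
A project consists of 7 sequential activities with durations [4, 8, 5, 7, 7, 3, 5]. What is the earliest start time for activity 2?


Activity 2 starts after activities 1 through 1 complete.
Predecessor durations: [4]
ES = 4 = 4

4


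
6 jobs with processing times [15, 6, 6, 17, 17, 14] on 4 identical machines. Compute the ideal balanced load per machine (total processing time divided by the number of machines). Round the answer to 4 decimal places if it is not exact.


Total processing time = 15 + 6 + 6 + 17 + 17 + 14 = 75
Number of machines = 4
Ideal balanced load = 75 / 4 = 18.75

18.75


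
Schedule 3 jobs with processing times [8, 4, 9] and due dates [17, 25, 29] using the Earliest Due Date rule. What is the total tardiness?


Sort by due date (EDD order): [(8, 17), (4, 25), (9, 29)]
Compute completion times and tardiness:
  Job 1: p=8, d=17, C=8, tardiness=max(0,8-17)=0
  Job 2: p=4, d=25, C=12, tardiness=max(0,12-25)=0
  Job 3: p=9, d=29, C=21, tardiness=max(0,21-29)=0
Total tardiness = 0

0


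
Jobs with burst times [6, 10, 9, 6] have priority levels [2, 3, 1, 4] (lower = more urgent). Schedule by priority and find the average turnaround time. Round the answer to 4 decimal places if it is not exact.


Sort by priority (ascending = highest first):
Order: [(1, 9), (2, 6), (3, 10), (4, 6)]
Completion times:
  Priority 1, burst=9, C=9
  Priority 2, burst=6, C=15
  Priority 3, burst=10, C=25
  Priority 4, burst=6, C=31
Average turnaround = 80/4 = 20.0

20.0


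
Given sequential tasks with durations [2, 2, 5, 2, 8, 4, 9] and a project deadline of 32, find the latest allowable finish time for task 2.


LF(activity 2) = deadline - sum of successor durations
Successors: activities 3 through 7 with durations [5, 2, 8, 4, 9]
Sum of successor durations = 28
LF = 32 - 28 = 4

4


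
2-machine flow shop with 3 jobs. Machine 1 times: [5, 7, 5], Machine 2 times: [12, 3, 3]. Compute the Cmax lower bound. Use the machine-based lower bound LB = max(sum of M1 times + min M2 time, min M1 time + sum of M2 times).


LB1 = sum(M1 times) + min(M2 times) = 17 + 3 = 20
LB2 = min(M1 times) + sum(M2 times) = 5 + 18 = 23
Lower bound = max(LB1, LB2) = max(20, 23) = 23

23


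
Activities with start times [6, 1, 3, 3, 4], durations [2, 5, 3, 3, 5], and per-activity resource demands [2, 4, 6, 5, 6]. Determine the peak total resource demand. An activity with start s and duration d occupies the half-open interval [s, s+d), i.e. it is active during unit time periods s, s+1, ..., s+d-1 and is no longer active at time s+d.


Each activity i is active on [start_i, start_i + duration_i).
Compute total resource usage per time slot:
  t=0: active resources = [], total = 0
  t=1: active resources = [4], total = 4
  t=2: active resources = [4], total = 4
  t=3: active resources = [4, 6, 5], total = 15
  t=4: active resources = [4, 6, 5, 6], total = 21
  t=5: active resources = [4, 6, 5, 6], total = 21
  t=6: active resources = [2, 6], total = 8
  t=7: active resources = [2, 6], total = 8
  t=8: active resources = [6], total = 6
Peak resource demand = 21

21


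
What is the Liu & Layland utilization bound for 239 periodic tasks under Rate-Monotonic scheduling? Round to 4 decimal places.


Compute 2^(1/239) = 1.0029044070
Subtract 1: 1.0029044070 - 1 = 0.0029044070
Multiply by n: 239 * 0.0029044070 = 0.6941532730
Round to 4 dp: 0.6942

0.6942


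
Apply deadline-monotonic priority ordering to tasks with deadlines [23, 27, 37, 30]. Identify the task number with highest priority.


Sort tasks by relative deadline (ascending):
  Task 1: deadline = 23
  Task 2: deadline = 27
  Task 4: deadline = 30
  Task 3: deadline = 37
Priority order (highest first): [1, 2, 4, 3]
Highest priority task = 1

1


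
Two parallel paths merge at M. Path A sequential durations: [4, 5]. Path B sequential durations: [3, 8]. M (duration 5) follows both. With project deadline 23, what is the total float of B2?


Forward pass: ES(B2) = sum of predecessors on chain B = 3
EF = ES + duration = 3 + 8 = 11
Backward pass: LF(M) = deadline = 23; LS(M) = 23 - 5 = 18
LF(B2) = LS(M) - sum(successors on chain B) = 18 - 0 = 18
LS = LF - duration = 18 - 8 = 10
Total float = LS - ES = 10 - 3 = 7

7


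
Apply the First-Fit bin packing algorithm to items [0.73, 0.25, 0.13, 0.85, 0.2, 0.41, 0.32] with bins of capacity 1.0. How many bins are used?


Place items sequentially using First-Fit:
  Item 0.73 -> new Bin 1
  Item 0.25 -> Bin 1 (now 0.98)
  Item 0.13 -> new Bin 2
  Item 0.85 -> Bin 2 (now 0.98)
  Item 0.2 -> new Bin 3
  Item 0.41 -> Bin 3 (now 0.61)
  Item 0.32 -> Bin 3 (now 0.93)
Total bins used = 3

3


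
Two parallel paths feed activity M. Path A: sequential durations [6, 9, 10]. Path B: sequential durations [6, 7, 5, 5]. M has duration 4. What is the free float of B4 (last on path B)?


ES(B4) = sum of predecessors on chain B = 18
EF(B4) = ES + duration = 18 + 5 = 23
Successor of B4 is M. ES(M) = max(sum(A), sum(B)) = max(25, 23) = 25
Free float = ES(successor) - EF(current) = 25 - 23 = 2

2


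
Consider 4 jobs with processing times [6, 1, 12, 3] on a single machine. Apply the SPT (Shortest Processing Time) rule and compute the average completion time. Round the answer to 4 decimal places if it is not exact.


Sort jobs by processing time (SPT order): [1, 3, 6, 12]
Compute completion times sequentially:
  Job 1: processing = 1, completes at 1
  Job 2: processing = 3, completes at 4
  Job 3: processing = 6, completes at 10
  Job 4: processing = 12, completes at 22
Sum of completion times = 37
Average completion time = 37/4 = 9.25

9.25


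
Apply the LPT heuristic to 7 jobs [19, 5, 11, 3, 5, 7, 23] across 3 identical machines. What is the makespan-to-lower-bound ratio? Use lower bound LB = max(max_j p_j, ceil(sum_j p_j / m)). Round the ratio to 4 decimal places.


LPT order: [23, 19, 11, 7, 5, 5, 3]
Machine loads after assignment: [26, 24, 23]
LPT makespan = 26
Lower bound = max(max_job, ceil(total/3)) = max(23, 25) = 25
Ratio = 26 / 25 = 1.04

1.04


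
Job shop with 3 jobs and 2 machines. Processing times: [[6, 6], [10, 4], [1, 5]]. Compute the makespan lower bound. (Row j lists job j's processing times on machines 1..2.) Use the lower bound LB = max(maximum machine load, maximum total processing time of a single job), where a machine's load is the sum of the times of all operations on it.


Machine loads:
  Machine 1: 6 + 10 + 1 = 17
  Machine 2: 6 + 4 + 5 = 15
Max machine load = 17
Job totals:
  Job 1: 12
  Job 2: 14
  Job 3: 6
Max job total = 14
Lower bound = max(17, 14) = 17

17


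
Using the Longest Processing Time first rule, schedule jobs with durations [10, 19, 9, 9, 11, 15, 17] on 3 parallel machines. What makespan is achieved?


Sort jobs in decreasing order (LPT): [19, 17, 15, 11, 10, 9, 9]
Assign each job to the least loaded machine:
  Machine 1: jobs [19, 9], load = 28
  Machine 2: jobs [17, 10], load = 27
  Machine 3: jobs [15, 11, 9], load = 35
Makespan = max load = 35

35


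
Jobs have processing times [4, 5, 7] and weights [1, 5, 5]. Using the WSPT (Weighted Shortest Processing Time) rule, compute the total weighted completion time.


Compute p/w ratios and sort ascending (WSPT): [(5, 5), (7, 5), (4, 1)]
Compute weighted completion times:
  Job (p=5,w=5): C=5, w*C=5*5=25
  Job (p=7,w=5): C=12, w*C=5*12=60
  Job (p=4,w=1): C=16, w*C=1*16=16
Total weighted completion time = 101

101


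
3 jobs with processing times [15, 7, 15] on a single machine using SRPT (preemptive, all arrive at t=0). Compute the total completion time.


Since all jobs arrive at t=0, SRPT equals SPT ordering.
SPT order: [7, 15, 15]
Completion times:
  Job 1: p=7, C=7
  Job 2: p=15, C=22
  Job 3: p=15, C=37
Total completion time = 7 + 22 + 37 = 66

66


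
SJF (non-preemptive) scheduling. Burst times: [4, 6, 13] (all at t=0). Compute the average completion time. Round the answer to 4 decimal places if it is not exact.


SJF order (ascending): [4, 6, 13]
Completion times:
  Job 1: burst=4, C=4
  Job 2: burst=6, C=10
  Job 3: burst=13, C=23
Average completion = 37/3 = 12.3333

12.3333


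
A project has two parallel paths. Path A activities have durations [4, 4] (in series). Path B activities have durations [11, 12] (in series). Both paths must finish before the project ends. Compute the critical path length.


Path A total = 4 + 4 = 8
Path B total = 11 + 12 = 23
Critical path = longest path = max(8, 23) = 23

23


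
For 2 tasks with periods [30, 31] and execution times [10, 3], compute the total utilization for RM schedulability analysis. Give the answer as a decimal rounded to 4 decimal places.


Compute individual utilizations (exact fractions):
  Task 1: C/T = 10/30 = 1/3 (approx. 0.3333)
  Task 2: C/T = 3/31 (approx. 0.0968)
Total utilization U = 1/3 + 3/31 = 40/93
Rounded to 4 decimal places: U = 0.4301
RM (Liu & Layland) bound for 2 tasks = 0.828427; compare with U = 40/93 (approx. 0.430108)
U <= bound, so schedulable by RM sufficient condition.

0.4301


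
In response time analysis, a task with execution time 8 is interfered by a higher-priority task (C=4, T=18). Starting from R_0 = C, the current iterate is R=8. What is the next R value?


R_next = C + ceil(R_prev / T_hp) * C_hp
ceil(8 / 18) = ceil(0.4444) = 1
Interference = 1 * 4 = 4
R_next = 8 + 4 = 12

12


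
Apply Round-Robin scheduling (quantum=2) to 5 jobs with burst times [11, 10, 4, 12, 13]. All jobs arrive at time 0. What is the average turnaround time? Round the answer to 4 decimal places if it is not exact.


Time quantum = 2
Execution trace:
  J1 runs 2 units, time = 2
  J2 runs 2 units, time = 4
  J3 runs 2 units, time = 6
  J4 runs 2 units, time = 8
  J5 runs 2 units, time = 10
  J1 runs 2 units, time = 12
  J2 runs 2 units, time = 14
  J3 runs 2 units, time = 16
  J4 runs 2 units, time = 18
  J5 runs 2 units, time = 20
  J1 runs 2 units, time = 22
  J2 runs 2 units, time = 24
  J4 runs 2 units, time = 26
  J5 runs 2 units, time = 28
  J1 runs 2 units, time = 30
  J2 runs 2 units, time = 32
  J4 runs 2 units, time = 34
  J5 runs 2 units, time = 36
  J1 runs 2 units, time = 38
  J2 runs 2 units, time = 40
  J4 runs 2 units, time = 42
  J5 runs 2 units, time = 44
  J1 runs 1 units, time = 45
  J4 runs 2 units, time = 47
  J5 runs 2 units, time = 49
  J5 runs 1 units, time = 50
Finish times: [45, 40, 16, 47, 50]
Average turnaround = 198/5 = 39.6

39.6


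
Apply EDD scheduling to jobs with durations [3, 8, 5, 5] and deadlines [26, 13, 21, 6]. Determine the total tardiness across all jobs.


Sort by due date (EDD order): [(5, 6), (8, 13), (5, 21), (3, 26)]
Compute completion times and tardiness:
  Job 1: p=5, d=6, C=5, tardiness=max(0,5-6)=0
  Job 2: p=8, d=13, C=13, tardiness=max(0,13-13)=0
  Job 3: p=5, d=21, C=18, tardiness=max(0,18-21)=0
  Job 4: p=3, d=26, C=21, tardiness=max(0,21-26)=0
Total tardiness = 0

0


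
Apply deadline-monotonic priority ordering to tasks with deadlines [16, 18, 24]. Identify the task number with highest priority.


Sort tasks by relative deadline (ascending):
  Task 1: deadline = 16
  Task 2: deadline = 18
  Task 3: deadline = 24
Priority order (highest first): [1, 2, 3]
Highest priority task = 1

1


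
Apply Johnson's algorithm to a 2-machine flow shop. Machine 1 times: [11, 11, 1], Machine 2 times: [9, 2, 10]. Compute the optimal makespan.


Apply Johnson's rule:
  Group 1 (a <= b): [(3, 1, 10)]
  Group 2 (a > b): [(1, 11, 9), (2, 11, 2)]
Optimal job order: [3, 1, 2]
Schedule:
  Job 3: M1 done at 1, M2 done at 11
  Job 1: M1 done at 12, M2 done at 21
  Job 2: M1 done at 23, M2 done at 25
Makespan = 25

25


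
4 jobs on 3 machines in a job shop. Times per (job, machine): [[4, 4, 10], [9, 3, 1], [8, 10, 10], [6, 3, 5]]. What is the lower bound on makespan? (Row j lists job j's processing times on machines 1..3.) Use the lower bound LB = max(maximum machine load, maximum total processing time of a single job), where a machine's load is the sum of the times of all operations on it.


Machine loads:
  Machine 1: 4 + 9 + 8 + 6 = 27
  Machine 2: 4 + 3 + 10 + 3 = 20
  Machine 3: 10 + 1 + 10 + 5 = 26
Max machine load = 27
Job totals:
  Job 1: 18
  Job 2: 13
  Job 3: 28
  Job 4: 14
Max job total = 28
Lower bound = max(27, 28) = 28

28


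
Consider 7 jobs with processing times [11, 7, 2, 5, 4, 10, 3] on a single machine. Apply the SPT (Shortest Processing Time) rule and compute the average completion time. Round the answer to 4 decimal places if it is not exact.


Sort jobs by processing time (SPT order): [2, 3, 4, 5, 7, 10, 11]
Compute completion times sequentially:
  Job 1: processing = 2, completes at 2
  Job 2: processing = 3, completes at 5
  Job 3: processing = 4, completes at 9
  Job 4: processing = 5, completes at 14
  Job 5: processing = 7, completes at 21
  Job 6: processing = 10, completes at 31
  Job 7: processing = 11, completes at 42
Sum of completion times = 124
Average completion time = 124/7 = 17.7143

17.7143


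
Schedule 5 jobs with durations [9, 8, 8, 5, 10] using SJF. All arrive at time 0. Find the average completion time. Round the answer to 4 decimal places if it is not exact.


SJF order (ascending): [5, 8, 8, 9, 10]
Completion times:
  Job 1: burst=5, C=5
  Job 2: burst=8, C=13
  Job 3: burst=8, C=21
  Job 4: burst=9, C=30
  Job 5: burst=10, C=40
Average completion = 109/5 = 21.8

21.8


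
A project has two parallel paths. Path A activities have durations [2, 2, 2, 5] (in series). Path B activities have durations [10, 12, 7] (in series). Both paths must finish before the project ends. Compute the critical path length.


Path A total = 2 + 2 + 2 + 5 = 11
Path B total = 10 + 12 + 7 = 29
Critical path = longest path = max(11, 29) = 29

29


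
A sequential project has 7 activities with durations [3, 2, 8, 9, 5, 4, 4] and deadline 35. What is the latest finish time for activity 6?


LF(activity 6) = deadline - sum of successor durations
Successors: activities 7 through 7 with durations [4]
Sum of successor durations = 4
LF = 35 - 4 = 31

31


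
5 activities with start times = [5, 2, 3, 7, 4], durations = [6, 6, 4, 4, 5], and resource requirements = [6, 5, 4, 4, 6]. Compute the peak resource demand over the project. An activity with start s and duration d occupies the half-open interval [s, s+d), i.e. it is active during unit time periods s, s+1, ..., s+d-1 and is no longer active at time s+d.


Each activity i is active on [start_i, start_i + duration_i).
Compute total resource usage per time slot:
  t=0: active resources = [], total = 0
  t=1: active resources = [], total = 0
  t=2: active resources = [5], total = 5
  t=3: active resources = [5, 4], total = 9
  t=4: active resources = [5, 4, 6], total = 15
  t=5: active resources = [6, 5, 4, 6], total = 21
  t=6: active resources = [6, 5, 4, 6], total = 21
  t=7: active resources = [6, 5, 4, 6], total = 21
  t=8: active resources = [6, 4, 6], total = 16
  t=9: active resources = [6, 4], total = 10
  t=10: active resources = [6, 4], total = 10
Peak resource demand = 21

21


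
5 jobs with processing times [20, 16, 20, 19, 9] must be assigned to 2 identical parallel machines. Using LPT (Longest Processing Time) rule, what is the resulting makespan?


Sort jobs in decreasing order (LPT): [20, 20, 19, 16, 9]
Assign each job to the least loaded machine:
  Machine 1: jobs [20, 19], load = 39
  Machine 2: jobs [20, 16, 9], load = 45
Makespan = max load = 45

45
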